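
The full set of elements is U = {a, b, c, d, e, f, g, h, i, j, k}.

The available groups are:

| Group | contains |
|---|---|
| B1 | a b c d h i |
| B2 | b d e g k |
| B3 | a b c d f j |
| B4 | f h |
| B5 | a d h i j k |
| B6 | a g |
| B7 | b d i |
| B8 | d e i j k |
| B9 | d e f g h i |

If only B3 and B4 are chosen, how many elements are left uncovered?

Union of B3, B4 = {a, b, c, d, f, h, j}.
Not covered: e, g, i, k — 4 elements.

4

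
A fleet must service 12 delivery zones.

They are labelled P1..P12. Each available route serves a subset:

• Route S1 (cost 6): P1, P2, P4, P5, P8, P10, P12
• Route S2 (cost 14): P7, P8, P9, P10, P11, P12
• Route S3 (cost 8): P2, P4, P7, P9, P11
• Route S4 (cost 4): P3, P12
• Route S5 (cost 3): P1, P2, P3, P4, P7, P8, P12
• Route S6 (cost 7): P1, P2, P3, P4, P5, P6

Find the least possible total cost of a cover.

21

S1, S3, S6 together cover every zone (S1 ∪ S3 ∪ S6 = {P1, P2, P3, P4, P5, P6, P7, P8, P9, P10, P11, P12}); total cost 6 + 8 + 7 = 21.
The greedy pick S5, S1, S3, S6 costs 24; no covering selection beats 21.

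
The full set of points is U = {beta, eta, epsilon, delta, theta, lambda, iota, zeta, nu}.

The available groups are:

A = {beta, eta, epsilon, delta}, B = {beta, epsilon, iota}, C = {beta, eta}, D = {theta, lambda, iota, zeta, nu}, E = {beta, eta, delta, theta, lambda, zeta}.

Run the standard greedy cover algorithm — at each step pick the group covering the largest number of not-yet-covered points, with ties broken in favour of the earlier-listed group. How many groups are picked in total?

Greedy: pick E (covers 6 new) → pick B (covers 2 new) → pick D (covers 1 new). Total picks: 3.
(The true minimum cover uses only 2 groups, so greedy is not optimal here.)

3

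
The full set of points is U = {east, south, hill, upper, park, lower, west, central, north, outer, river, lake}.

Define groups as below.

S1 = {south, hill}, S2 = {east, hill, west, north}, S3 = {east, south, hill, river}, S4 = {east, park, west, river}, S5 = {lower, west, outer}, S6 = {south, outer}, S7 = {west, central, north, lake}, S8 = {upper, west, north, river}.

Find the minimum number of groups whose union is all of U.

S1, S4, S5, S7, and S8 cover everything between them: the union {east, south, hill, upper, park, lower, west, central, north, outer, river, lake} is all of U.
No 4 of the 8 groups cover everything (all 70 combinations miss at least one point), so 5 is optimal.

5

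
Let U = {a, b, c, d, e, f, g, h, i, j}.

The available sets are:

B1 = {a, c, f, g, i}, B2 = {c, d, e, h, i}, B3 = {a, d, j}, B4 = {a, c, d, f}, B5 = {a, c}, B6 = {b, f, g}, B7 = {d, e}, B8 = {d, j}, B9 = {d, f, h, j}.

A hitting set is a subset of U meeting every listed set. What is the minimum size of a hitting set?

3

Take T = {a, d, g}. Each listed set contains at least one of these, so T is a hitting set of size 3.
The sets B5, B6, B7 are pairwise disjoint, so any hitting set needs a separate item for each — at least 3. Hence 3 is optimal.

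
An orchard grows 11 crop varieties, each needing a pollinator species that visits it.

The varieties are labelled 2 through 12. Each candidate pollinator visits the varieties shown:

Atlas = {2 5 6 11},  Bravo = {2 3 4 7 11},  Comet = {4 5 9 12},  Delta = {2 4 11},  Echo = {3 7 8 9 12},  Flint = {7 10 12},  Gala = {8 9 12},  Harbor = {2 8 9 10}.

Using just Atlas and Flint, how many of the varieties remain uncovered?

Union of Atlas, Flint = {2, 5, 6, 7, 10, 11, 12}.
Not covered: 3, 4, 8, 9 — 4 varieties.

4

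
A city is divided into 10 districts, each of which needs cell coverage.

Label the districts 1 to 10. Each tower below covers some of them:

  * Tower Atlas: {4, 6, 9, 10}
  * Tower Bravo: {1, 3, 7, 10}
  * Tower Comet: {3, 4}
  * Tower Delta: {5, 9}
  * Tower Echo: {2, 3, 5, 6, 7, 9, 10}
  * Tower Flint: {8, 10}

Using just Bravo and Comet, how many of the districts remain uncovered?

5

Union of Bravo, Comet = {1, 3, 4, 7, 10}.
Not covered: 2, 5, 6, 8, 9 — 5 districts.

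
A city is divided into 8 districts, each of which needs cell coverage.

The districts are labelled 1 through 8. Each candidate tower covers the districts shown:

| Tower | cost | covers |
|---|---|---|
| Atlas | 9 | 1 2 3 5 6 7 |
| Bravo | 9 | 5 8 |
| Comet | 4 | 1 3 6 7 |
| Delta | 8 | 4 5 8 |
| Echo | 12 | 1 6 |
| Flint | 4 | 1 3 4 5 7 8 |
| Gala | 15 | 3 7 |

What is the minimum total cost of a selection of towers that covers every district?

Atlas, Flint together cover every district (Atlas ∪ Flint = {1, 2, 3, 4, 5, 6, 7, 8}); total cost 9 + 4 = 13.
The greedy pick Flint, Comet, Atlas costs 17; no covering selection beats 13.

13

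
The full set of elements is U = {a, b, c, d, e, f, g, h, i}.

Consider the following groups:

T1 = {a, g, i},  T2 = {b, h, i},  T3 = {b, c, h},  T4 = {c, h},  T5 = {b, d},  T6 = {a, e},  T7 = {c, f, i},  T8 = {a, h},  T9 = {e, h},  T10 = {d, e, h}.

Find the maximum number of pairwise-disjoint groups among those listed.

T4, T5, T6 are pairwise disjoint (T4={c,h}; T5={b,d}; T6={a,e}).
Every remaining group overlaps one of these, and no 4 of the listed groups are pairwise disjoint, so 3 is the maximum.

3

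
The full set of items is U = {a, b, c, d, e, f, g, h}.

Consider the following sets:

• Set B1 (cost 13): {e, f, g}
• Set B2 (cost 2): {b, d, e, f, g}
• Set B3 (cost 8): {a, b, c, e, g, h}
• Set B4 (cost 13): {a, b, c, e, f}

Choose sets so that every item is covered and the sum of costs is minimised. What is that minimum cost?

B2, B3 together cover every item (B2 ∪ B3 = {a, b, c, d, e, f, g, h}); total cost 2 + 8 = 10.
No covering selection has total cost below 10.

10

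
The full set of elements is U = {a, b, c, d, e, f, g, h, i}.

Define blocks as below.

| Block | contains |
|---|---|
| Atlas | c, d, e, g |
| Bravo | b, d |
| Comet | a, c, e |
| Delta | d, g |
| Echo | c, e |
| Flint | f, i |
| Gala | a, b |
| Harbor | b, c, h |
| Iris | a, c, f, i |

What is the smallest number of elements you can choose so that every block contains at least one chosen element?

4

The 4 elements {a, c, d, i} hit every block.
The blocks Delta, Echo, Flint, Gala are pairwise disjoint, so any hitting set needs a separate element for each — at least 4. Hence 4 is optimal.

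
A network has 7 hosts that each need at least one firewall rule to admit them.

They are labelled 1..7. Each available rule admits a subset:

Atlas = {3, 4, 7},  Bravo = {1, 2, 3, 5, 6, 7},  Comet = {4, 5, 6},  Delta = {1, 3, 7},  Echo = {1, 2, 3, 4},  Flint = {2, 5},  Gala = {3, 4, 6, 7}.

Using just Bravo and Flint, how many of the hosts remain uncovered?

Union of Bravo, Flint = {1, 2, 3, 5, 6, 7}.
Not covered: 4 — 1 host.

1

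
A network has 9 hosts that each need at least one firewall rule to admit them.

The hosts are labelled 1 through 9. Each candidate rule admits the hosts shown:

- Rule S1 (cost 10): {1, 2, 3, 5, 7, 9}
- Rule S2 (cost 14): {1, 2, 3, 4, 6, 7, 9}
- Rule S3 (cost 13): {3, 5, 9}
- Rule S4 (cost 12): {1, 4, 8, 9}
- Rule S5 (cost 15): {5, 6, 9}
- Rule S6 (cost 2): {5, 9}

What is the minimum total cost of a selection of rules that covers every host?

28

S2, S4, S6 together cover every host (S2 ∪ S4 ∪ S6 = {1, 2, 3, 4, 5, 6, 7, 8, 9}); total cost 14 + 12 + 2 = 28.
No covering selection has total cost below 28.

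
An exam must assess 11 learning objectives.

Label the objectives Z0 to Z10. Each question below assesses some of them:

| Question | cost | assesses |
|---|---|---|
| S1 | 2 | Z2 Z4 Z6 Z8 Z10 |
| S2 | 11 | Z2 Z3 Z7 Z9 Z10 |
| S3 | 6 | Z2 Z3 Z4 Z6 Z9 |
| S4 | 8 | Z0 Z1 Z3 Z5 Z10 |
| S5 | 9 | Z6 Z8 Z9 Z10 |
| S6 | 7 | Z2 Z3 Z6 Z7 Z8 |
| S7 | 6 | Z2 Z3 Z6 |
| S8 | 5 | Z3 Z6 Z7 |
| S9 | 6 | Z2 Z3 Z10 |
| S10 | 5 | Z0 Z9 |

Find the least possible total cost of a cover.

S1, S4, S8, S10 together cover every objective (S1 ∪ S4 ∪ S8 ∪ S10 = {Z0, Z1, Z2, Z3, Z4, Z5, Z6, Z7, Z8, Z9, Z10}); total cost 2 + 8 + 5 + 5 = 20.
No covering selection has total cost below 20.

20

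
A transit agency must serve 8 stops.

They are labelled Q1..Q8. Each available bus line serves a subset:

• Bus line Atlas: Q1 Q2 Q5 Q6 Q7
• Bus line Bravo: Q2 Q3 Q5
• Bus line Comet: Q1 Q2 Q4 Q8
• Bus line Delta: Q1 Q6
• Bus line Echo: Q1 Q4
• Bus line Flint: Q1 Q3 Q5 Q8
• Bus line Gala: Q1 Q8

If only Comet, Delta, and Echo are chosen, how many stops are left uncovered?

Union of Comet, Delta, Echo = {Q1, Q2, Q4, Q6, Q8}.
Not covered: Q3, Q5, Q7 — 3 stops.

3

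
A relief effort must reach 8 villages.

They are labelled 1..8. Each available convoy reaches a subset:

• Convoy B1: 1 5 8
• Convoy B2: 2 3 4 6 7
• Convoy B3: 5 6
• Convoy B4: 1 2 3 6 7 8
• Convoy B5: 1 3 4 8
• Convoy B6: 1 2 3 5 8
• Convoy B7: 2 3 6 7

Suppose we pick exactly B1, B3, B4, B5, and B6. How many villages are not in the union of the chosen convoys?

0

Union of B1, B3, B4, B5, B6 = {1, 2, 3, 4, 5, 6, 7, 8} — that's every village, so 0 are uncovered.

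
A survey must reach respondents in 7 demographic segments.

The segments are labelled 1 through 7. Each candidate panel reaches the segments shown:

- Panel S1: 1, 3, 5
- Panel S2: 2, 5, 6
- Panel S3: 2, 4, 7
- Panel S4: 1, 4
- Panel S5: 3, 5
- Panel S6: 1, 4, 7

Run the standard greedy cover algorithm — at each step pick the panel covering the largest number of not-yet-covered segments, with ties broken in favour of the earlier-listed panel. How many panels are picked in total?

3

Greedy: pick S1 (covers 3 new) → pick S3 (covers 3 new) → pick S2 (covers 1 new). Total picks: 3.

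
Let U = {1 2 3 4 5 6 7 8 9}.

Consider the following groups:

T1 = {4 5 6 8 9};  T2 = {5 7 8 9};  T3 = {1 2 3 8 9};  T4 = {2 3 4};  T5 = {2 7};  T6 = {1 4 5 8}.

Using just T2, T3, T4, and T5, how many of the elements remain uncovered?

Union of T2, T3, T4, T5 = {1, 2, 3, 4, 5, 7, 8, 9}.
Not covered: 6 — 1 element.

1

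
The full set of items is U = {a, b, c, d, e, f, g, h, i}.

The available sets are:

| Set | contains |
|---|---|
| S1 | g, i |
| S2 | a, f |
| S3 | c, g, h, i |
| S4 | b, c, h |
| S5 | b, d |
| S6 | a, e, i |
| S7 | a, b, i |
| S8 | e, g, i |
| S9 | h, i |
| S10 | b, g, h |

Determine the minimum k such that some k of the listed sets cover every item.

S2 and S3 and S5 and S8 together: S2 ∪ S3 ∪ S5 ∪ S8 = {a, b, c, d, e, f, g, h, i} — every item is covered.
No 3 of the 10 sets cover everything (all 120 combinations miss at least one item), so 4 is optimal.

4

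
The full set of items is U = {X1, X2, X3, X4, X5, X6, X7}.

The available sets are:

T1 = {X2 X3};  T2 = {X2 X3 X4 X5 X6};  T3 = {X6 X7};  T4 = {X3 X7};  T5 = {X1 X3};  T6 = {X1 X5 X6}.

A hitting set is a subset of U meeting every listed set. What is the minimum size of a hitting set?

Take H = {X3, X6}. Each listed set contains at least one of these, so H is a hitting set of size 2.
The sets T3, T5 are pairwise disjoint, so any hitting set needs a separate item for each — at least 2. Hence 2 is optimal.

2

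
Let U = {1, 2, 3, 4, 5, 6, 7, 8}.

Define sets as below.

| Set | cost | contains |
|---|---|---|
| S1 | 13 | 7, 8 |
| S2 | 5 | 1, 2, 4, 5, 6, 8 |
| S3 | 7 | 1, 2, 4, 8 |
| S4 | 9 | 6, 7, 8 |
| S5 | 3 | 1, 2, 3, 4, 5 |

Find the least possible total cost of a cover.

12

S4, S5 together cover every point (S4 ∪ S5 = {1, 2, 3, 4, 5, 6, 7, 8}); total cost 9 + 3 = 12.
The greedy pick S5, S2, S4 costs 17; no covering selection beats 12.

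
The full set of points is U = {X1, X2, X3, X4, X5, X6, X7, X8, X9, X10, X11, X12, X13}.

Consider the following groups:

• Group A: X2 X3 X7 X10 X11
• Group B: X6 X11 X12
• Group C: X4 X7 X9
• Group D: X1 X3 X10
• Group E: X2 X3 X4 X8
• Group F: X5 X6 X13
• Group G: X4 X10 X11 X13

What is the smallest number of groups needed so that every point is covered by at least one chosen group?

B and C and D and E and F together: B ∪ C ∪ D ∪ E ∪ F = {X1, X2, X3, X4, X5, X6, X7, X8, X9, X10, X11, X12, X13} — every point is covered.
Only D contains X1, so D is forced; the remaining 10 points need at least 4 more groups (each remaining group adds at most 3) — so at least 5 groups are needed, and 5 is optimal.

5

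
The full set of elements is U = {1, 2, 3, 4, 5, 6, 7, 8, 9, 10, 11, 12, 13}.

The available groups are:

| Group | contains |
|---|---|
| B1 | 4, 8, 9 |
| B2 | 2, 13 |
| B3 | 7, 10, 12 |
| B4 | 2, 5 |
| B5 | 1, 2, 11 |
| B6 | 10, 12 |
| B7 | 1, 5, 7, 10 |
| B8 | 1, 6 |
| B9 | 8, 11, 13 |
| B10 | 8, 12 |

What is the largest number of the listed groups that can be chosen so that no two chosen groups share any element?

B1, B2, B3, B8 are pairwise disjoint (B1={4,8,9}; B2={2,13}; B3={7,10,12}; B8={1,6}).
Every remaining group overlaps one of these, and no 5 of the listed groups are pairwise disjoint, so 4 is the maximum.

4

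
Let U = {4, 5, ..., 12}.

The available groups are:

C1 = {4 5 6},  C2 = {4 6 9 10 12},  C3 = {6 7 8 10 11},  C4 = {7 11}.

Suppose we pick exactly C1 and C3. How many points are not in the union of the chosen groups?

Union of C1, C3 = {4, 5, 6, 7, 8, 10, 11}.
Not covered: 9, 12 — 2 points.

2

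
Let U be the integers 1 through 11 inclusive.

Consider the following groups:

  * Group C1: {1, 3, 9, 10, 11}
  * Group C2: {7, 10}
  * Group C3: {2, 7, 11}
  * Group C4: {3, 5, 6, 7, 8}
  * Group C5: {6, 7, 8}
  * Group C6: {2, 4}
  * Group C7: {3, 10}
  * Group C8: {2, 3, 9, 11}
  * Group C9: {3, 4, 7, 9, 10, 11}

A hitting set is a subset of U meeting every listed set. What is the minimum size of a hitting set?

3

Take H = {2, 8, 10}. Each listed group contains at least one of these, so H is a hitting set of size 3.
The groups C1, C5, C6 are pairwise disjoint, so any hitting set needs a separate point for each — at least 3. Hence 3 is optimal.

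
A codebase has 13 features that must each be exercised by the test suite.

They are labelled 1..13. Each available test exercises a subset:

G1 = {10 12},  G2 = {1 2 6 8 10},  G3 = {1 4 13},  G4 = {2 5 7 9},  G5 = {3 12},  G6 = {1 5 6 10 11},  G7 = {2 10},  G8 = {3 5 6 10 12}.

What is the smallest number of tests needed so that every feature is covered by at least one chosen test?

5

Take {G2, G3, G4, G6, G8}. Their union is {1, 2, 3, 4, 5, 6, 7, 8, 9, 10, 11, 12, 13}, which is all 13 features.
No 4 of the 8 tests cover everything (all 70 combinations miss at least one feature), so 5 is optimal.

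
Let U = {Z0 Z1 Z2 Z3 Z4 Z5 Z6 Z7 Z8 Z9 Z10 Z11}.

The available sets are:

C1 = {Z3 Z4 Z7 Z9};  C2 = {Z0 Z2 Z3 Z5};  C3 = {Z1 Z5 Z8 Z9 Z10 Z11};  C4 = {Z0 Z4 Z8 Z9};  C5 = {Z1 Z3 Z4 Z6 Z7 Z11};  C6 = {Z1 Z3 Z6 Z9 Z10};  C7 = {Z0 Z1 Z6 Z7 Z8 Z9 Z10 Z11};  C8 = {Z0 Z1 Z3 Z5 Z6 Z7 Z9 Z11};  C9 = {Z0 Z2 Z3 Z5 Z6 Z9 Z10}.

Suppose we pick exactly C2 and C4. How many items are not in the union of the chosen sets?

5

Union of C2, C4 = {Z0, Z2, Z3, Z4, Z5, Z8, Z9}.
Not covered: Z1, Z6, Z7, Z10, Z11 — 5 items.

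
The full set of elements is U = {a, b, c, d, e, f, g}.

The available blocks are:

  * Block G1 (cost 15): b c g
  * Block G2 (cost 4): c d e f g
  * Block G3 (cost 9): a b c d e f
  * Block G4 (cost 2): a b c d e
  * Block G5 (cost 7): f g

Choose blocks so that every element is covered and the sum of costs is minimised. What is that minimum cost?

G2, G4 together cover every element (G2 ∪ G4 = {a, b, c, d, e, f, g}); total cost 4 + 2 = 6.
No covering selection has total cost below 6.

6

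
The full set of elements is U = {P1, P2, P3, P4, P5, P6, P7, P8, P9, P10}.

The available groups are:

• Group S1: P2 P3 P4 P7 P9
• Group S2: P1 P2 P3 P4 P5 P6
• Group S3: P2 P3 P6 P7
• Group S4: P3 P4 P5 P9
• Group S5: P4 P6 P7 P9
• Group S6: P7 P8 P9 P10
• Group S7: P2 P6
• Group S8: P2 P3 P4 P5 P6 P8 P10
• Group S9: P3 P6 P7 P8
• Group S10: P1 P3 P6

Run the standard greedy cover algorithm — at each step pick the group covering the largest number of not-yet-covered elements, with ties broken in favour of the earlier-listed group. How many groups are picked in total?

Greedy: pick S8 (covers 7 new) → pick S1 (covers 2 new) → pick S2 (covers 1 new). Total picks: 3.
(The true minimum cover uses only 2 groups, so greedy is not optimal here.)

3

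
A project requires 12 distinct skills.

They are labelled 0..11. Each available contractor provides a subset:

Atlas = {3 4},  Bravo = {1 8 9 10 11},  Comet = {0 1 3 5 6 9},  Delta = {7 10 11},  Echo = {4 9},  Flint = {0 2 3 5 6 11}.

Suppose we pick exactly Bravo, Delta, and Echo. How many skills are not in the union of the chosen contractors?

Union of Bravo, Delta, Echo = {1, 4, 7, 8, 9, 10, 11}.
Not covered: 0, 2, 3, 5, 6 — 5 skills.

5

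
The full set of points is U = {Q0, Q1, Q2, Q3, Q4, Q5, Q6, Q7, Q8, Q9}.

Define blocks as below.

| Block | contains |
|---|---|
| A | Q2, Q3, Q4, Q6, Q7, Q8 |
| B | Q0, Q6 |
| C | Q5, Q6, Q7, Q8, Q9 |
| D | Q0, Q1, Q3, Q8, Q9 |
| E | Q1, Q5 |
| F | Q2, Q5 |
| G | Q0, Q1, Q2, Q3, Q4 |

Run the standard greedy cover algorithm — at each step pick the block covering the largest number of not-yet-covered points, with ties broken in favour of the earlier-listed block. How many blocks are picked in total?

Greedy: pick A (covers 6 new) → pick D (covers 3 new) → pick C (covers 1 new). Total picks: 3.
(The true minimum cover uses only 2 blocks, so greedy is not optimal here.)

3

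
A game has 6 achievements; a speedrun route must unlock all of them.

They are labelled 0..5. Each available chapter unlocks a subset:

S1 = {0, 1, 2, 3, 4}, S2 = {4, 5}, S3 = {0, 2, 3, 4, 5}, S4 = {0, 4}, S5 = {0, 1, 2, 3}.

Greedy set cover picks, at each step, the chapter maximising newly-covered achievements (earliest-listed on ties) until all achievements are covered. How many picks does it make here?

2

Greedy: pick S1 (covers 5 new) → pick S2 (covers 1 new). Total picks: 2.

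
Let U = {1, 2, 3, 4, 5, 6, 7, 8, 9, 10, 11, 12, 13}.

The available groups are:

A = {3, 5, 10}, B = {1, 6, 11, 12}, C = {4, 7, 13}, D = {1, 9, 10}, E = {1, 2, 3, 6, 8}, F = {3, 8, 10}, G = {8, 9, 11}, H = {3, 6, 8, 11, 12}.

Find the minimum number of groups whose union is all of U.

A and B and C and D and E together: A ∪ B ∪ C ∪ D ∪ E = {1, 2, 3, 4, 5, 6, 7, 8, 9, 10, 11, 12, 13} — every item is covered.
No 4 of the 8 groups cover everything (all 70 combinations miss at least one item), so 5 is optimal.

5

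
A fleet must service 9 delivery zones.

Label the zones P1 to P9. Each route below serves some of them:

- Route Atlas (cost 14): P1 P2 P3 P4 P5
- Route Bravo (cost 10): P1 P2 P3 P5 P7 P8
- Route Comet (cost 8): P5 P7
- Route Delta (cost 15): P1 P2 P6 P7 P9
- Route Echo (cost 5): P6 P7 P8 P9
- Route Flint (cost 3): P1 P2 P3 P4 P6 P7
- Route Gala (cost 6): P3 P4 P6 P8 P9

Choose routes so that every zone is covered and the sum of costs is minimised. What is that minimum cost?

16

Bravo, Gala together cover every zone (Bravo ∪ Gala = {P1, P2, P3, P4, P5, P6, P7, P8, P9}); total cost 10 + 6 = 16.
No covering selection has total cost below 16.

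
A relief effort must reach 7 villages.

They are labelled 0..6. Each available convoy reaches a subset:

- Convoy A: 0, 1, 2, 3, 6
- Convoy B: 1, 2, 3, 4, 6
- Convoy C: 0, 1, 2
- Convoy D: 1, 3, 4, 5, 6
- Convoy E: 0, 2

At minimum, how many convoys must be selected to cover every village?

2

Take {C, D}. Their union is {0, 1, 2, 3, 4, 5, 6}, which is all 7 villages.
No single convoy has all 7 villages (the largest, A, has 5), so 2 is optimal.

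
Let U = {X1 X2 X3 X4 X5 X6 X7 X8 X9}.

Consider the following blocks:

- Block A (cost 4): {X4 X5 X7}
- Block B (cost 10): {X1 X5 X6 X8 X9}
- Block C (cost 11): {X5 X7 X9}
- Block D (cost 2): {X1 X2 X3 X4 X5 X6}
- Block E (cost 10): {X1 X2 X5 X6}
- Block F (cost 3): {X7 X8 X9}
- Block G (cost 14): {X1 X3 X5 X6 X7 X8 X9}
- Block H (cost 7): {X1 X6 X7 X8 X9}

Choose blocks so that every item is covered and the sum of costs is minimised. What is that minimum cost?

5

D, F together cover every item (D ∪ F = {X1, X2, X3, X4, X5, X6, X7, X8, X9}); total cost 2 + 3 = 5.
No covering selection has total cost below 5.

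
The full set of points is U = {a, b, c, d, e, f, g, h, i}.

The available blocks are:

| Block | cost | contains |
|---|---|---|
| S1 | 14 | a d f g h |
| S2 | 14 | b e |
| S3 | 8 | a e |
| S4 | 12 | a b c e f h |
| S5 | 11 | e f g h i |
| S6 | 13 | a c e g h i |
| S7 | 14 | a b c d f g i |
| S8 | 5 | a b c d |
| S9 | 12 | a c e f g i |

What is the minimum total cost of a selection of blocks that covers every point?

16

S5, S8 together cover every point (S5 ∪ S8 = {a, b, c, d, e, f, g, h, i}); total cost 11 + 5 = 16.
No covering selection has total cost below 16.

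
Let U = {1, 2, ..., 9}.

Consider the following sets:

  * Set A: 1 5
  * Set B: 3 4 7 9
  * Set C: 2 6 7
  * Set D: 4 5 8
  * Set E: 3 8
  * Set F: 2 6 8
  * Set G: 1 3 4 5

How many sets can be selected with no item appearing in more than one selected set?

3

A, B, F are pairwise disjoint (A={1,5}; B={3,4,7,9}; F={2,6,8}).
Every remaining set overlaps one of these, and no 4 of the listed sets are pairwise disjoint, so 3 is the maximum.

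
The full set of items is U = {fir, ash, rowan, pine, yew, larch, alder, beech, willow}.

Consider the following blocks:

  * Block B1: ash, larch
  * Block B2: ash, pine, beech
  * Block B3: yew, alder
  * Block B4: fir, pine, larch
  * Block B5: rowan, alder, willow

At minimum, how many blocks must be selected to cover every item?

4

Take {B2, B3, B4, B5}. Their union is {fir, ash, rowan, pine, yew, larch, alder, beech, willow}, which is all 9 items.
Only B3 contains yew, so B3 is forced; the remaining 7 items need at least 3 more blocks (each remaining block adds at most 3) — so at least 4 blocks are needed, and 4 is optimal.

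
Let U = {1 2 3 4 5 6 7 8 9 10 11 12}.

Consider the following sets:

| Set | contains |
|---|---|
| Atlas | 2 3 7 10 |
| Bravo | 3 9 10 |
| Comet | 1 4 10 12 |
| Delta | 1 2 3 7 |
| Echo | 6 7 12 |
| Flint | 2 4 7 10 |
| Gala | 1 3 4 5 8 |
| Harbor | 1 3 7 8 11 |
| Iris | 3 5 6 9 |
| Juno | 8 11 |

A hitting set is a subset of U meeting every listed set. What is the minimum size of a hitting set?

H = {4, 7, 8, 9} meets every set (each contains at least one member of H), and |H| = 4.
No choice of 3 elements meets every set, so 4 is the minimum.

4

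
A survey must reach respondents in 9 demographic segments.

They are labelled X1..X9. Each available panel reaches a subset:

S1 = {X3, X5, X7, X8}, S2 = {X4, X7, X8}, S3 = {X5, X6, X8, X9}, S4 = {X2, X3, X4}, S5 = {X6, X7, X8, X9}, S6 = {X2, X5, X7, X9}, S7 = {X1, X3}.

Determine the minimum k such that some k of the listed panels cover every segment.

Take {S1, S4, S5, S7}. Their union is {X1, X2, X3, X4, X5, X6, X7, X8, X9}, which is all 9 segments.
No 3 of the 7 panels cover everything (all 35 combinations miss at least one segment), so 4 is optimal.

4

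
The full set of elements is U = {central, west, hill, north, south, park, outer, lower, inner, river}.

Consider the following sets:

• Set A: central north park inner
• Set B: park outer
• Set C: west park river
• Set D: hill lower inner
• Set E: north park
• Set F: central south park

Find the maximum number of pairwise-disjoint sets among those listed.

D, F are pairwise disjoint (D={hill,lower,inner}; F={central,south,park}).
Every remaining set overlaps one of these, and no 3 of the listed sets are pairwise disjoint, so 2 is the maximum.

2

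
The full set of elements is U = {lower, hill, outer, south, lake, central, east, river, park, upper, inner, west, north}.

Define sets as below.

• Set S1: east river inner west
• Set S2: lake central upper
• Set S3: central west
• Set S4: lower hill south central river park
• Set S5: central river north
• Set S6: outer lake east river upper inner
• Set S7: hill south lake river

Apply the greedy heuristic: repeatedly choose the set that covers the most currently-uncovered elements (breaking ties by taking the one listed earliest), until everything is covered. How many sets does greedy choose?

4

Greedy: pick S4 (covers 6 new) → pick S6 (covers 5 new) → pick S1 (covers 1 new) → pick S5 (covers 1 new). Total picks: 4.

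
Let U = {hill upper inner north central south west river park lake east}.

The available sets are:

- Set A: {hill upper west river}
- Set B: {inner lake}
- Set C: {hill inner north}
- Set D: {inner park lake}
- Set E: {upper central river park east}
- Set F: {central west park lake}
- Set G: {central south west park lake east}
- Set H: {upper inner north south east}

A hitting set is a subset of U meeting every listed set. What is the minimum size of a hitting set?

T = {upper, inner, central} meets every set (each contains at least one member of T), and |T| = 3.
No choice of 2 items meets every set, so 3 is the minimum.

3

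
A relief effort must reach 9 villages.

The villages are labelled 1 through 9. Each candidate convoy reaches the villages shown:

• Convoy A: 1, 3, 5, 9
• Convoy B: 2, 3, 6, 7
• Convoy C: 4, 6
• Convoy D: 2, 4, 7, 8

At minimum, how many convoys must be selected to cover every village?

3

A and B and D together: A ∪ B ∪ D = {1, 2, 3, 4, 5, 6, 7, 8, 9} — every village is covered.
Each convoy has at most 4 villages, and 2·4 = 8 < 9 — so at least 3 convoys are needed, and 3 is optimal.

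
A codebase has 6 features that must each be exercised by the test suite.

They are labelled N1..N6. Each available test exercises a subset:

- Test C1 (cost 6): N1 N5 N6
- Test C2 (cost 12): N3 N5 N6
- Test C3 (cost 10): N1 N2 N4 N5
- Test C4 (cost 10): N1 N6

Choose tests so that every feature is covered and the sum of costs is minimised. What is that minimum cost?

C2, C3 together cover every feature (C2 ∪ C3 = {N1, N2, N3, N4, N5, N6}); total cost 12 + 10 = 22.
The greedy pick C1, C3, C2 costs 28; no covering selection beats 22.

22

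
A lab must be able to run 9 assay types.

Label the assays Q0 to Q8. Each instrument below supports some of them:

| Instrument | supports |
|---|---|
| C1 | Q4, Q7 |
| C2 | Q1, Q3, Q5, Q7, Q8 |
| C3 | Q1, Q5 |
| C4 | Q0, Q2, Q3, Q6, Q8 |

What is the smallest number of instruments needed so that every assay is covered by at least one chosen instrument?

C1 and C3 and C4 together: C1 ∪ C3 ∪ C4 = {Q0, Q1, Q2, Q3, Q4, Q5, Q6, Q7, Q8} — every assay is covered.
Only C4 contains Q0, so C4 is forced; the remaining 4 assays need at least 2 more instruments (each remaining instrument adds at most 3) — so at least 3 instruments are needed, and 3 is optimal.

3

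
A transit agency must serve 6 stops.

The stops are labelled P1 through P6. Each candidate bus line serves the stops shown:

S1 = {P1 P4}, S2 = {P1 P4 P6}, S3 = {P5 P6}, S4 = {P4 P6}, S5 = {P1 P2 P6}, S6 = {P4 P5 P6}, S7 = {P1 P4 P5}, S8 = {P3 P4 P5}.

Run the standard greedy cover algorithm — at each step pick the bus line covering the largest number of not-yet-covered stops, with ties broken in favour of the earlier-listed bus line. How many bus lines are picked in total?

3

Greedy: pick S2 (covers 3 new) → pick S8 (covers 2 new) → pick S5 (covers 1 new). Total picks: 3.
(The true minimum cover uses only 2 bus lines, so greedy is not optimal here.)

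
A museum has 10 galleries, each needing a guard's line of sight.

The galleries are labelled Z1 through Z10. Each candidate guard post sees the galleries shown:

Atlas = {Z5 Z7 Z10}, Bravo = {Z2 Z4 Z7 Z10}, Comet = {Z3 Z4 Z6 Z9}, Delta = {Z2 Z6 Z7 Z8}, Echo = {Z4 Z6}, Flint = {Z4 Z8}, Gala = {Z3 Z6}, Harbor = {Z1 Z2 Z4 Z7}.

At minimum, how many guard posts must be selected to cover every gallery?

4

Atlas and Comet and Flint and Harbor together: Atlas ∪ Comet ∪ Flint ∪ Harbor = {Z1, Z2, Z3, Z4, Z5, Z6, Z7, Z8, Z9, Z10} — every gallery is covered.
No 3 of the 8 guard posts cover everything (all 56 combinations miss at least one gallery), so 4 is optimal.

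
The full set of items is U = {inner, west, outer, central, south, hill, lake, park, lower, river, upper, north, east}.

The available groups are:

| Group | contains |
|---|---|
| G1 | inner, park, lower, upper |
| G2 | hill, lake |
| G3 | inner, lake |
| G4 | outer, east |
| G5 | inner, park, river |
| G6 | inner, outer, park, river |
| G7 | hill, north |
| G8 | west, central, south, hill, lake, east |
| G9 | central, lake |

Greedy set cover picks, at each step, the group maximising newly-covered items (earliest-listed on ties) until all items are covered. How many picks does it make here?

4

Greedy: pick G8 (covers 6 new) → pick G1 (covers 4 new) → pick G6 (covers 2 new) → pick G7 (covers 1 new). Total picks: 4.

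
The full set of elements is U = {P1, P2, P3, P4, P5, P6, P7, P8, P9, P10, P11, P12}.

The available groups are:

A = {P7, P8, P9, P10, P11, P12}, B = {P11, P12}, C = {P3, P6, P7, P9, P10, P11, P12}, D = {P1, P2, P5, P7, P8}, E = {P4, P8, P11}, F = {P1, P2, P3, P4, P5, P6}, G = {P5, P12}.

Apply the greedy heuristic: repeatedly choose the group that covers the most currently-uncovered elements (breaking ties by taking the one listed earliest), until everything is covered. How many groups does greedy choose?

3

Greedy: pick C (covers 7 new) → pick D (covers 4 new) → pick E (covers 1 new). Total picks: 3.
(The true minimum cover uses only 2 groups, so greedy is not optimal here.)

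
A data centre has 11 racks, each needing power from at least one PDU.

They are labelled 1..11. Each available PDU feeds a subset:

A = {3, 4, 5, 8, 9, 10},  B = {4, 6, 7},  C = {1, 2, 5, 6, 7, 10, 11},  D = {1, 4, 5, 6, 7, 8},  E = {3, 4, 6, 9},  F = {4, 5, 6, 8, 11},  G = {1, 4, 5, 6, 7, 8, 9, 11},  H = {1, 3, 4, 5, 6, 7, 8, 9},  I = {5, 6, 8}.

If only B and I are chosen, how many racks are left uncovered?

Union of B, I = {4, 5, 6, 7, 8}.
Not covered: 1, 2, 3, 9, 10, 11 — 6 racks.

6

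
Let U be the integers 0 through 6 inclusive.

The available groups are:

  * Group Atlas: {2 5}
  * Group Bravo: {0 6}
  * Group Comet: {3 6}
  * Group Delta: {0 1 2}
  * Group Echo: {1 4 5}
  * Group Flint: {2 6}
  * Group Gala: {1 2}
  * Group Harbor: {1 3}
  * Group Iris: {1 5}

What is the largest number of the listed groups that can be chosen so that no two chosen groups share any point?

Atlas, Bravo, Harbor are pairwise disjoint (Atlas={2,5}; Bravo={0,6}; Harbor={1,3}).
Every remaining group overlaps one of these, and no 4 of the listed groups are pairwise disjoint, so 3 is the maximum.

3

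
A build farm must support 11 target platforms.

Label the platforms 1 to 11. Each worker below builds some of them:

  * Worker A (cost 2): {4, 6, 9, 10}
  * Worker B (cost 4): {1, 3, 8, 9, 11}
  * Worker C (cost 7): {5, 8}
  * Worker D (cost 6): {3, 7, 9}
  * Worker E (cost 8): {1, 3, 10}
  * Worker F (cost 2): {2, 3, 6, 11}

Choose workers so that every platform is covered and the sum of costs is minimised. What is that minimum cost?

A, B, C, D, F together cover every platform (A ∪ B ∪ C ∪ D ∪ F = {1, 2, 3, 4, 5, 6, 7, 8, 9, 10, 11}); total cost 2 + 4 + 7 + 6 + 2 = 21.
No covering selection has total cost below 21.

21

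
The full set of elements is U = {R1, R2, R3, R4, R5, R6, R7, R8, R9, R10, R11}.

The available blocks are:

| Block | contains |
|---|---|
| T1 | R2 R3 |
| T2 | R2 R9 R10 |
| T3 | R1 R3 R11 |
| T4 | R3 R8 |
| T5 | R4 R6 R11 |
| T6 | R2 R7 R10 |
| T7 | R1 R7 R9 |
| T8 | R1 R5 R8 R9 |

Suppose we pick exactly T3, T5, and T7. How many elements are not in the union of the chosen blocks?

4

Union of T3, T5, T7 = {R1, R3, R4, R6, R7, R9, R11}.
Not covered: R2, R5, R8, R10 — 4 elements.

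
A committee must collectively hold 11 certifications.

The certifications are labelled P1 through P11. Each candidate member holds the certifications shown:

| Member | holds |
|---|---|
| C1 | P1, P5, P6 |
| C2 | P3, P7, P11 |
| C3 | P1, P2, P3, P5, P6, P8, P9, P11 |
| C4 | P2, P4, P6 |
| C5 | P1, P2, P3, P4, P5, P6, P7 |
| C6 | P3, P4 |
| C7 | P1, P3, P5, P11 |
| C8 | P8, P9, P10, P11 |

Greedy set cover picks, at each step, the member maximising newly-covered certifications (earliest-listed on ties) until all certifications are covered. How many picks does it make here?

Greedy: pick C3 (covers 8 new) → pick C5 (covers 2 new) → pick C8 (covers 1 new). Total picks: 3.
(The true minimum cover uses only 2 members, so greedy is not optimal here.)

3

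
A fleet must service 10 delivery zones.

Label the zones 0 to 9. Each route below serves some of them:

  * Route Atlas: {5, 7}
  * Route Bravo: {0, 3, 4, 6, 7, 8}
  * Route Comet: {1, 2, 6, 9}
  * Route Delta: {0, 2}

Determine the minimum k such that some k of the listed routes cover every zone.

3

Take {Atlas, Bravo, Comet}. Their union is {0, 1, 2, 3, 4, 5, 6, 7, 8, 9}, which is all 10 zones.
Only Comet contains 1, so Comet is forced; the remaining 6 zones need at least 2 more routes (each remaining route adds at most 5) — so at least 3 routes are needed, and 3 is optimal.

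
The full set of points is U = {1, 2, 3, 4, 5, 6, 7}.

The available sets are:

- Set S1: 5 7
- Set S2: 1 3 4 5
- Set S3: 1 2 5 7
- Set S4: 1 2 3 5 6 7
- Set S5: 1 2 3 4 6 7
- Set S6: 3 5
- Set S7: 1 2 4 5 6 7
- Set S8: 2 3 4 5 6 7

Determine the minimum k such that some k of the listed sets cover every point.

2

Take {S2, S7}. Their union is {1, 2, 3, 4, 5, 6, 7}, which is all 7 points.
No single set has all 7 points (the largest, S4, has 6), so 2 is optimal.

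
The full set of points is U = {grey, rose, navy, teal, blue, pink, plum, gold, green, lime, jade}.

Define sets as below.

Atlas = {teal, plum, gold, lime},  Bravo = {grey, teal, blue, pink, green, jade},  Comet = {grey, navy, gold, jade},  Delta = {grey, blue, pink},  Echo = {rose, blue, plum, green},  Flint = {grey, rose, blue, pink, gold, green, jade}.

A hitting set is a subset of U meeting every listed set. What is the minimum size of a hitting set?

Take H = {blue, gold}. Each listed set contains at least one of these, so H is a hitting set of size 2.
The sets Atlas, Delta are pairwise disjoint, so any hitting set needs a separate point for each — at least 2. Hence 2 is optimal.

2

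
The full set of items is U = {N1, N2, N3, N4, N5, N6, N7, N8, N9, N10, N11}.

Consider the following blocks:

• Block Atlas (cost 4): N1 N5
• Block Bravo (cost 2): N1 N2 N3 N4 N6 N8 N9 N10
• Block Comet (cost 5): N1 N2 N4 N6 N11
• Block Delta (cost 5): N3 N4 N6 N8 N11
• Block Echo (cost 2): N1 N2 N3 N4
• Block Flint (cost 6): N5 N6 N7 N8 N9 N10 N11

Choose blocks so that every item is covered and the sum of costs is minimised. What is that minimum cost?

8

Bravo, Flint together cover every item (Bravo ∪ Flint = {N1, N2, N3, N4, N5, N6, N7, N8, N9, N10, N11}); total cost 2 + 6 = 8.
No covering selection has total cost below 8.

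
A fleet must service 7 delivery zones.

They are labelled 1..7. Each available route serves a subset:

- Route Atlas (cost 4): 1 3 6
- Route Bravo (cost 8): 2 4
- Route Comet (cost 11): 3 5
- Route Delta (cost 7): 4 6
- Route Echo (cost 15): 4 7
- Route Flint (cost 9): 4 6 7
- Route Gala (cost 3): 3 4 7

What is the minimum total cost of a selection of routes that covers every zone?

26

Atlas, Bravo, Comet, Gala together cover every zone (Atlas ∪ Bravo ∪ Comet ∪ Gala = {1, 2, 3, 4, 5, 6, 7}); total cost 4 + 8 + 11 + 3 = 26.
No covering selection has total cost below 26.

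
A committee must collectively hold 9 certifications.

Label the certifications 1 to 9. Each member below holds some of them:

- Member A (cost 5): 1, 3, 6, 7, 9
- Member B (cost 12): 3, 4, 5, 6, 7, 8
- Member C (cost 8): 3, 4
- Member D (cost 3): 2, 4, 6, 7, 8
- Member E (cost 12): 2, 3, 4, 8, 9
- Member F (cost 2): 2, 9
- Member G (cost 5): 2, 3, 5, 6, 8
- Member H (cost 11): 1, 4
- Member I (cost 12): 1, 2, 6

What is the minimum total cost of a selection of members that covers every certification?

A, D, G together cover every certification (A ∪ D ∪ G = {1, 2, 3, 4, 5, 6, 7, 8, 9}); total cost 5 + 3 + 5 = 13.
No covering selection has total cost below 13.

13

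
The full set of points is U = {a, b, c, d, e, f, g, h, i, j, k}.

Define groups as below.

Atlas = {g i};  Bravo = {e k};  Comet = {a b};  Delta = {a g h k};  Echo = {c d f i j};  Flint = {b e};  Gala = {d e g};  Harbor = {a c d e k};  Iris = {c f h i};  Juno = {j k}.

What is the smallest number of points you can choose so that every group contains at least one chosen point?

4

The 4 points {b, d, i, k} hit every group.
The groups Comet, Gala, Iris, Juno are pairwise disjoint, so any hitting set needs a separate point for each — at least 4. Hence 4 is optimal.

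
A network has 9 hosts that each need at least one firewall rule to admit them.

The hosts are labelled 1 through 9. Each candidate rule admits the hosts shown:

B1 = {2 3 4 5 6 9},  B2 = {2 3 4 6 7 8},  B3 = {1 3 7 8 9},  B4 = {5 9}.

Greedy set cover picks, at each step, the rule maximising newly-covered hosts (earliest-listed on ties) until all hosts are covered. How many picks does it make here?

Greedy: pick B1 (covers 6 new) → pick B3 (covers 3 new). Total picks: 2.

2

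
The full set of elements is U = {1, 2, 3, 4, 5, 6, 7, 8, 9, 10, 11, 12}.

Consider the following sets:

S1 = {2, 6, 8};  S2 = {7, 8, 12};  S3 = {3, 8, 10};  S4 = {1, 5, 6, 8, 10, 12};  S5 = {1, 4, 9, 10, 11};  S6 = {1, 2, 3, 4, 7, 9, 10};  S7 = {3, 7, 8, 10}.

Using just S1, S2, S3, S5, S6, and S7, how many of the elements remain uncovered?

1

Union of S1, S2, S3, S5, S6, S7 = {1, 2, 3, 4, 6, 7, 8, 9, 10, 11, 12}.
Not covered: 5 — 1 element.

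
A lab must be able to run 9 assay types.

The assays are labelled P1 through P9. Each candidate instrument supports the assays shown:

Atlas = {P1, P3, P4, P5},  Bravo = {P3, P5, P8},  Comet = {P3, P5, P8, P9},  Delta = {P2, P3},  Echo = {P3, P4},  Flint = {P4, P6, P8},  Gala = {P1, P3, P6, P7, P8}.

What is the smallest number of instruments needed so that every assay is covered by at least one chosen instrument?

4

Take {Comet, Delta, Echo, Gala}. Their union is {P1, P2, P3, P4, P5, P6, P7, P8, P9}, which is all 9 assays.
No 3 of the 7 instruments cover everything (all 35 combinations miss at least one assay), so 4 is optimal.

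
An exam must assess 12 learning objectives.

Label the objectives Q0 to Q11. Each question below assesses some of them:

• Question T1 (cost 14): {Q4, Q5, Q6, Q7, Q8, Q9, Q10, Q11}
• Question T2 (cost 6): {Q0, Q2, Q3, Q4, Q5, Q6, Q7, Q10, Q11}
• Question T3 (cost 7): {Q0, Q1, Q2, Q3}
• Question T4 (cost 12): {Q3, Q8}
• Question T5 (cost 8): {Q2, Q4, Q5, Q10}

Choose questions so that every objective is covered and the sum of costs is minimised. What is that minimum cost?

21

T1, T3 together cover every objective (T1 ∪ T3 = {Q0, Q1, Q2, Q3, Q4, Q5, Q6, Q7, Q8, Q9, Q10, Q11}); total cost 14 + 7 = 21.
The greedy pick T2, T1, T3 costs 27; no covering selection beats 21.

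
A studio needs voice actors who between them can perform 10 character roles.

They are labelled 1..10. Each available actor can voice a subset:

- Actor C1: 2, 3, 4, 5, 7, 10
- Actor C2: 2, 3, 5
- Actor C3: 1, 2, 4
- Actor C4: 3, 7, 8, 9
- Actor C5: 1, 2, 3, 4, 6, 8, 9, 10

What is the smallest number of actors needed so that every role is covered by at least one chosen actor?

2

Take {C1, C5}. Their union is {1, 2, 3, 4, 5, 6, 7, 8, 9, 10}, which is all 10 roles.
No single actor has all 10 roles (the largest, C5, has 8), so 2 is optimal.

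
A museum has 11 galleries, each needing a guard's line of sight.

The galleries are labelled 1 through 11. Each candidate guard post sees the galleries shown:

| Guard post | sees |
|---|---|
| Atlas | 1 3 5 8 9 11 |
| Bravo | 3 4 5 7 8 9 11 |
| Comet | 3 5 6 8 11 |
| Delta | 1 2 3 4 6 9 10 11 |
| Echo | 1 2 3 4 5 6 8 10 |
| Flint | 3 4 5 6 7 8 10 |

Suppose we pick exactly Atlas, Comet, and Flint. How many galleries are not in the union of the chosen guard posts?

Union of Atlas, Comet, Flint = {1, 3, 4, 5, 6, 7, 8, 9, 10, 11}.
Not covered: 2 — 1 gallery.

1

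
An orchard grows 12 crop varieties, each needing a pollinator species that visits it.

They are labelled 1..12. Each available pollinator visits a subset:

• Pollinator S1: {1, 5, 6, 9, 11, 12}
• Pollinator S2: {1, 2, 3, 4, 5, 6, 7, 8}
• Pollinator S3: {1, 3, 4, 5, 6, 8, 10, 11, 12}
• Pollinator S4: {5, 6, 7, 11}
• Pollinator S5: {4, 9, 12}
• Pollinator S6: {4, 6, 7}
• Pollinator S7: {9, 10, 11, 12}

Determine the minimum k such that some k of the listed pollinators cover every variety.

Take {S2, S7}. Their union is {1, 2, 3, 4, 5, 6, 7, 8, 9, 10, 11, 12}, which is all 12 varieties.
No single pollinator has all 12 varieties (the largest, S3, has 9), so 2 is optimal.

2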